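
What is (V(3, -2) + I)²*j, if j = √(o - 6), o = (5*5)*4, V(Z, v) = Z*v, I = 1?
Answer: 25*√94 ≈ 242.38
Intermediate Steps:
o = 100 (o = 25*4 = 100)
j = √94 (j = √(100 - 6) = √94 ≈ 9.6954)
(V(3, -2) + I)²*j = (3*(-2) + 1)²*√94 = (-6 + 1)²*√94 = (-5)²*√94 = 25*√94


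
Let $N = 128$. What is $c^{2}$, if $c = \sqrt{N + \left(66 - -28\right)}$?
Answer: $222$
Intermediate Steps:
$c = \sqrt{222}$ ($c = \sqrt{128 + \left(66 - -28\right)} = \sqrt{128 + \left(66 + 28\right)} = \sqrt{128 + 94} = \sqrt{222} \approx 14.9$)
$c^{2} = \left(\sqrt{222}\right)^{2} = 222$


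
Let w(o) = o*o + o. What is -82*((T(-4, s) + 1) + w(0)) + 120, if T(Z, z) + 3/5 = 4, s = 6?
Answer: -1204/5 ≈ -240.80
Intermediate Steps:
T(Z, z) = 17/5 (T(Z, z) = -⅗ + 4 = 17/5)
w(o) = o + o² (w(o) = o² + o = o + o²)
-82*((T(-4, s) + 1) + w(0)) + 120 = -82*((17/5 + 1) + 0*(1 + 0)) + 120 = -82*(22/5 + 0*1) + 120 = -82*(22/5 + 0) + 120 = -82*22/5 + 120 = -1804/5 + 120 = -1204/5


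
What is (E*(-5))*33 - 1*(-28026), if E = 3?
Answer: 27531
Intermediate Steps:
(E*(-5))*33 - 1*(-28026) = (3*(-5))*33 - 1*(-28026) = -15*33 + 28026 = -495 + 28026 = 27531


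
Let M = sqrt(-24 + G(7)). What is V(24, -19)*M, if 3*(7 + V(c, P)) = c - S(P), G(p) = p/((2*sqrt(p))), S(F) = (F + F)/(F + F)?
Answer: sqrt(-96 + 2*sqrt(7))/3 ≈ 3.1747*I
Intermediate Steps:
S(F) = 1 (S(F) = (2*F)/((2*F)) = (2*F)*(1/(2*F)) = 1)
G(p) = sqrt(p)/2 (G(p) = p*(1/(2*sqrt(p))) = sqrt(p)/2)
V(c, P) = -22/3 + c/3 (V(c, P) = -7 + (c - 1*1)/3 = -7 + (c - 1)/3 = -7 + (-1 + c)/3 = -7 + (-1/3 + c/3) = -22/3 + c/3)
M = sqrt(-24 + sqrt(7)/2) ≈ 4.762*I
V(24, -19)*M = (-22/3 + (1/3)*24)*(sqrt(-96 + 2*sqrt(7))/2) = (-22/3 + 8)*(sqrt(-96 + 2*sqrt(7))/2) = 2*(sqrt(-96 + 2*sqrt(7))/2)/3 = sqrt(-96 + 2*sqrt(7))/3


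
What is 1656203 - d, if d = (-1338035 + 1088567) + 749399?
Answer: 1156272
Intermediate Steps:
d = 499931 (d = -249468 + 749399 = 499931)
1656203 - d = 1656203 - 1*499931 = 1656203 - 499931 = 1156272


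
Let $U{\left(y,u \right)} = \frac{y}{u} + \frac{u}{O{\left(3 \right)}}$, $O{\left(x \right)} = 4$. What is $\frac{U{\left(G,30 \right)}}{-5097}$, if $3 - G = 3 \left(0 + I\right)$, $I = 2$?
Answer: $- \frac{37}{25485} \approx -0.0014518$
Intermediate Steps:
$G = -3$ ($G = 3 - 3 \left(0 + 2\right) = 3 - 3 \cdot 2 = 3 - 6 = -3$)
$U{\left(y,u \right)} = \frac{u}{4} + \frac{y}{u}$ ($U{\left(y,u \right)} = \frac{y}{u} + \frac{u}{4} = \frac{u}{4} + \frac{y}{u}$)
$\frac{U{\left(G,30 \right)}}{-5097} = \frac{\frac{1}{4} \cdot 30 - \frac{3}{30}}{-5097} = \left(\frac{15}{2} - \frac{1}{10}\right) \left(- \frac{1}{5097}\right) = \frac{37}{5} \left(- \frac{1}{5097}\right) = - \frac{37}{25485}$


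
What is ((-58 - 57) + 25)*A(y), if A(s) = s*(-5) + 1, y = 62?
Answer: 27810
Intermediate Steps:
A(s) = 1 - 5*s (A(s) = -5*s + 1 = 1 - 5*s)
((-58 - 57) + 25)*A(y) = ((-58 - 57) + 25)*(1 - 5*62) = (-115 + 25)*(1 - 310) = -90*(-309) = 27810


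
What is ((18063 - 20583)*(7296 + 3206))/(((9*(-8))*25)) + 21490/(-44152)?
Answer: 1622841339/110380 ≈ 14702.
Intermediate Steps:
((18063 - 20583)*(7296 + 3206))/(((9*(-8))*25)) + 21490/(-44152) = (-2520*10502)/((-72*25)) + 21490*(-1/44152) = -26465040/(-1800) - 10745/22076 = -26465040*(-1/1800) - 10745/22076 = 73514/5 - 10745/22076 = 1622841339/110380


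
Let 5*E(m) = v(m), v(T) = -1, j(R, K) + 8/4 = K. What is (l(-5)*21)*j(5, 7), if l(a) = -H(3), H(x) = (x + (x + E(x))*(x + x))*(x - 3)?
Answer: 0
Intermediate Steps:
j(R, K) = -2 + K
E(m) = -⅕ (E(m) = (⅕)*(-1) = -⅕)
H(x) = (-3 + x)*(x + 2*x*(-⅕ + x)) (H(x) = (x + (x - ⅕)*(x + x))*(x - 3) = (x + (-⅕ + x)*(2*x))*(-3 + x) = (x + 2*x*(-⅕ + x))*(-3 + x) = (-3 + x)*(x + 2*x*(-⅕ + x)))
l(a) = 0 (l(a) = -3*(-9 - 27*3 + 10*3²)/5 = -3*(-9 - 81 + 10*9)/5 = -3*(-9 - 81 + 90)/5 = -3*0/5 = -1*0 = 0)
(l(-5)*21)*j(5, 7) = (0*21)*(-2 + 7) = 0*5 = 0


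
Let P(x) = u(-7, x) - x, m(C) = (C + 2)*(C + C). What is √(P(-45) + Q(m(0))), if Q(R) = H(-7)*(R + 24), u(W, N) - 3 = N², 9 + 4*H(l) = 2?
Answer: √2031 ≈ 45.067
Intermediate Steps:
H(l) = -7/4 (H(l) = -9/4 + (¼)*2 = -9/4 + ½ = -7/4)
u(W, N) = 3 + N²
m(C) = 2*C*(2 + C) (m(C) = (2 + C)*(2*C) = 2*C*(2 + C))
Q(R) = -42 - 7*R/4 (Q(R) = -7*(R + 24)/4 = -7*(24 + R)/4 = -42 - 7*R/4)
P(x) = 3 + x² - x (P(x) = (3 + x²) - x = 3 + x² - x)
√(P(-45) + Q(m(0))) = √((3 + (-45)² - 1*(-45)) + (-42 - 7*0*(2 + 0)/2)) = √((3 + 2025 + 45) + (-42 - 7*0*2/2)) = √(2073 + (-42 - 7/4*0)) = √(2073 + (-42 + 0)) = √(2073 - 42) = √2031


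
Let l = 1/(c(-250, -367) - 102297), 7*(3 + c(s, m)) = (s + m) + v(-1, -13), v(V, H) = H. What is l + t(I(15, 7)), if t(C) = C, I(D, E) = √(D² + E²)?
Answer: -1/102390 + √274 ≈ 16.553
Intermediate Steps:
c(s, m) = -34/7 + m/7 + s/7 (c(s, m) = -3 + ((s + m) - 13)/7 = -3 + ((m + s) - 13)/7 = -3 + (-13 + m + s)/7 = -3 + (-13/7 + m/7 + s/7) = -34/7 + m/7 + s/7)
l = -1/102390 (l = 1/((-34/7 + (⅐)*(-367) + (⅐)*(-250)) - 102297) = 1/((-34/7 - 367/7 - 250/7) - 102297) = 1/(-93 - 102297) = 1/(-102390) = -1/102390 ≈ -9.7666e-6)
l + t(I(15, 7)) = -1/102390 + √(15² + 7²) = -1/102390 + √(225 + 49) = -1/102390 + √274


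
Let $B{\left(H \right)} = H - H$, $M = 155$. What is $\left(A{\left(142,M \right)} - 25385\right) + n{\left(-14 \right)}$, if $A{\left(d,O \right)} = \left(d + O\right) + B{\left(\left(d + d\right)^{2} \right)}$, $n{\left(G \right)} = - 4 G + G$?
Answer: $-25046$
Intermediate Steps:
$n{\left(G \right)} = - 3 G$
$B{\left(H \right)} = 0$
$A{\left(d,O \right)} = O + d$ ($A{\left(d,O \right)} = \left(d + O\right) + 0 = \left(O + d\right) + 0 = O + d$)
$\left(A{\left(142,M \right)} - 25385\right) + n{\left(-14 \right)} = \left(\left(155 + 142\right) - 25385\right) - -42 = \left(297 - 25385\right) + 42 = -25088 + 42 = -25046$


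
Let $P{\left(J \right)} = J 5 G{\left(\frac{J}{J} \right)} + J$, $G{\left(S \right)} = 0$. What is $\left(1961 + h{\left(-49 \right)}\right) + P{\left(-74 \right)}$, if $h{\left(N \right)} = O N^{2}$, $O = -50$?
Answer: $-118163$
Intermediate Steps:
$h{\left(N \right)} = - 50 N^{2}$
$P{\left(J \right)} = J$ ($P{\left(J \right)} = J 5 \cdot 0 + J = J 0 + J = 0 + J = J$)
$\left(1961 + h{\left(-49 \right)}\right) + P{\left(-74 \right)} = \left(1961 - 50 \left(-49\right)^{2}\right) - 74 = \left(1961 - 120050\right) - 74 = -118089 - 74 = -118163$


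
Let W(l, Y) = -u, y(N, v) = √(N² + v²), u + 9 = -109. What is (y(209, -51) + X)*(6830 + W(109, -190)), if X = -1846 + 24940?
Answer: 160457112 + 6948*√46282 ≈ 1.6195e+8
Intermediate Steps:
X = 23094
u = -118 (u = -9 - 109 = -118)
W(l, Y) = 118 (W(l, Y) = -1*(-118) = 118)
(y(209, -51) + X)*(6830 + W(109, -190)) = (√(209² + (-51)²) + 23094)*(6830 + 118) = (√(43681 + 2601) + 23094)*6948 = (√46282 + 23094)*6948 = (23094 + √46282)*6948 = 160457112 + 6948*√46282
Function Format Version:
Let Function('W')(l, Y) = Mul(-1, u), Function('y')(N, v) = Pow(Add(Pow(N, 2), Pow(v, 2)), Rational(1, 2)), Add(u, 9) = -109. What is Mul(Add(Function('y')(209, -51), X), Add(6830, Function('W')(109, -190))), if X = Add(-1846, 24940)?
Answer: Add(160457112, Mul(6948, Pow(46282, Rational(1, 2)))) ≈ 1.6195e+8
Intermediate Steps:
X = 23094
u = -118 (u = Add(-9, -109) = -118)
Function('W')(l, Y) = 118 (Function('W')(l, Y) = Mul(-1, -118) = 118)
Mul(Add(Function('y')(209, -51), X), Add(6830, Function('W')(109, -190))) = Mul(Add(Pow(Add(Pow(209, 2), Pow(-51, 2)), Rational(1, 2)), 23094), Add(6830, 118)) = Mul(Add(Pow(Add(43681, 2601), Rational(1, 2)), 23094), 6948) = Mul(Add(Pow(46282, Rational(1, 2)), 23094), 6948) = Mul(Add(23094, Pow(46282, Rational(1, 2))), 6948) = Add(160457112, Mul(6948, Pow(46282, Rational(1, 2))))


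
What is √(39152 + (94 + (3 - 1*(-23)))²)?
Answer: 4*√3347 ≈ 231.41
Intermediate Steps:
√(39152 + (94 + (3 - 1*(-23)))²) = √(39152 + (94 + (3 + 23))²) = √(39152 + (94 + 26)²) = √(39152 + 120²) = √(39152 + 14400) = √53552 = 4*√3347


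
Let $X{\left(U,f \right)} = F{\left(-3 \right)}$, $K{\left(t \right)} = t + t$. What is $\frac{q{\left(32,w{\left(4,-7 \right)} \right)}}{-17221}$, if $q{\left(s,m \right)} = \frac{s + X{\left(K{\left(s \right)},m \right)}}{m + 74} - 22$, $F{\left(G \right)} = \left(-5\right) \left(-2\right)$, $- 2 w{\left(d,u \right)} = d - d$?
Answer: $\frac{793}{637177} \approx 0.0012446$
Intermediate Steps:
$w{\left(d,u \right)} = 0$ ($w{\left(d,u \right)} = - \frac{d - d}{2} = \left(- \frac{1}{2}\right) 0 = 0$)
$F{\left(G \right)} = 10$
$K{\left(t \right)} = 2 t$
$X{\left(U,f \right)} = 10$
$q{\left(s,m \right)} = -22 + \frac{10 + s}{74 + m}$ ($q{\left(s,m \right)} = \frac{s + 10}{m + 74} - 22 = \frac{10 + s}{74 + m} - 22 = -22 + \frac{10 + s}{74 + m}$)
$\frac{q{\left(32,w{\left(4,-7 \right)} \right)}}{-17221} = \frac{\frac{1}{74 + 0} \left(-1618 + 32 - 0\right)}{-17221} = \frac{-1618 + 32 + 0}{74} \left(- \frac{1}{17221}\right) = \frac{1}{74} \left(-1586\right) \left(- \frac{1}{17221}\right) = \left(- \frac{793}{37}\right) \left(- \frac{1}{17221}\right) = \frac{793}{637177}$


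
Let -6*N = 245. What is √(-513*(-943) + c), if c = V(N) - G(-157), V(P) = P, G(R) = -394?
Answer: √17428038/6 ≈ 695.78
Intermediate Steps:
N = -245/6 (N = -⅙*245 = -245/6 ≈ -40.833)
c = 2119/6 (c = -245/6 - 1*(-394) = -245/6 + 394 = 2119/6 ≈ 353.17)
√(-513*(-943) + c) = √(-513*(-943) + 2119/6) = √(483759 + 2119/6) = √(2904673/6) = √17428038/6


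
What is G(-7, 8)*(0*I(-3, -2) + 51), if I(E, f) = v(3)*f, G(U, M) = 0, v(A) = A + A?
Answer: 0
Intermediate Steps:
v(A) = 2*A
I(E, f) = 6*f (I(E, f) = (2*3)*f = 6*f)
G(-7, 8)*(0*I(-3, -2) + 51) = 0*(0*(6*(-2)) + 51) = 0*(0*(-12) + 51) = 0*(0 + 51) = 0*51 = 0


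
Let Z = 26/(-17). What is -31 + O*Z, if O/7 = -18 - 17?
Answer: 5843/17 ≈ 343.71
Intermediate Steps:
Z = -26/17 (Z = 26*(-1/17) = -26/17 ≈ -1.5294)
O = -245 (O = 7*(-18 - 17) = 7*(-35) = -245)
-31 + O*Z = -31 - 245*(-26/17) = -31 + 6370/17 = 5843/17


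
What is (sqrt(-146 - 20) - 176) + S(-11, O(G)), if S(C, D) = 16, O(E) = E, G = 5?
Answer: -160 + I*sqrt(166) ≈ -160.0 + 12.884*I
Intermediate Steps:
(sqrt(-146 - 20) - 176) + S(-11, O(G)) = (sqrt(-146 - 20) - 176) + 16 = (sqrt(-166) - 176) + 16 = (I*sqrt(166) - 176) + 16 = (-176 + I*sqrt(166)) + 16 = -160 + I*sqrt(166)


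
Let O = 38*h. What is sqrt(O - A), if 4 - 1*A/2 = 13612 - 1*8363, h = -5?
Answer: 10*sqrt(103) ≈ 101.49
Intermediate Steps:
O = -190 (O = 38*(-5) = -190)
A = -10490 (A = 8 - 2*(13612 - 1*8363) = 8 - 2*(13612 - 8363) = 8 - 2*5249 = 8 - 10498 = -10490)
sqrt(O - A) = sqrt(-190 - 1*(-10490)) = sqrt(-190 + 10490) = sqrt(10300) = 10*sqrt(103)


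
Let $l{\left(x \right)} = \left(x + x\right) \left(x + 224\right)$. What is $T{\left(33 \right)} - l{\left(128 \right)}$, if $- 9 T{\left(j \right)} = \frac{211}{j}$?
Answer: $- \frac{26763475}{297} \approx -90113.0$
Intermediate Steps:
$T{\left(j \right)} = - \frac{211}{9 j}$ ($T{\left(j \right)} = - \frac{211 \frac{1}{j}}{9} = - \frac{211}{9 j}$)
$l{\left(x \right)} = 2 x \left(224 + x\right)$
$T{\left(33 \right)} - l{\left(128 \right)} = - \frac{211}{9 \cdot 33} - 2 \cdot 128 \left(224 + 128\right) = \left(- \frac{211}{9}\right) \frac{1}{33} - 2 \cdot 128 \cdot 352 = - \frac{211}{297} - 90112 = - \frac{26763475}{297}$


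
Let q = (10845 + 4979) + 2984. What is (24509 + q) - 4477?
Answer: 38840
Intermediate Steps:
q = 18808 (q = 15824 + 2984 = 18808)
(24509 + q) - 4477 = (24509 + 18808) - 4477 = 43317 - 4477 = 38840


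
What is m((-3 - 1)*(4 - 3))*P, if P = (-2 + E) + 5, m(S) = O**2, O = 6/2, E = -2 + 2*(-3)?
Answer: -45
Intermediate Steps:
E = -8 (E = -2 - 6 = -8)
O = 3 (O = 6*(1/2) = 3)
m(S) = 9 (m(S) = 3**2 = 9)
P = -5 (P = (-2 - 8) + 5 = -10 + 5 = -5)
m((-3 - 1)*(4 - 3))*P = 9*(-5) = -45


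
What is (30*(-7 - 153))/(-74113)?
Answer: 4800/74113 ≈ 0.064766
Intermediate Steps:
(30*(-7 - 153))/(-74113) = (30*(-160))*(-1/74113) = -4800*(-1/74113) = 4800/74113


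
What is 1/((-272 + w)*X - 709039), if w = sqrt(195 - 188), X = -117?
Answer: -96745/65517151486 + 117*sqrt(7)/458620060402 ≈ -1.4760e-6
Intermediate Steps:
w = sqrt(7) ≈ 2.6458
1/((-272 + w)*X - 709039) = 1/((-272 + sqrt(7))*(-117) - 709039) = 1/((31824 - 117*sqrt(7)) - 709039) = 1/(-677215 - 117*sqrt(7))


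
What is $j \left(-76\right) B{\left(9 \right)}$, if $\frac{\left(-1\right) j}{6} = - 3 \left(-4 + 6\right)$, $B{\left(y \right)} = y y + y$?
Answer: $-246240$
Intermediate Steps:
$B{\left(y \right)} = y + y^{2}$ ($B{\left(y \right)} = y^{2} + y = y + y^{2}$)
$j = 36$ ($j = - 6 \left(- 3 \left(-4 + 6\right)\right) = - 6 \left(\left(-3\right) 2\right) = \left(-6\right) \left(-6\right) = 36$)
$j \left(-76\right) B{\left(9 \right)} = 36 \left(-76\right) 9 \left(1 + 9\right) = - 2736 \cdot 9 \cdot 10 = \left(-2736\right) 90 = -246240$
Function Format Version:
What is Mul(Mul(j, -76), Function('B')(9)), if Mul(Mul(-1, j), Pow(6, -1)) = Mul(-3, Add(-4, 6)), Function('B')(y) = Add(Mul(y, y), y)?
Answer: -246240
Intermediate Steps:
Function('B')(y) = Add(y, Pow(y, 2)) (Function('B')(y) = Add(Pow(y, 2), y) = Add(y, Pow(y, 2)))
j = 36 (j = Mul(-6, Mul(-3, Add(-4, 6))) = Mul(-6, Mul(-3, 2)) = Mul(-6, -6) = 36)
Mul(Mul(j, -76), Function('B')(9)) = Mul(Mul(36, -76), Mul(9, Add(1, 9))) = Mul(-2736, Mul(9, 10)) = Mul(-2736, 90) = -246240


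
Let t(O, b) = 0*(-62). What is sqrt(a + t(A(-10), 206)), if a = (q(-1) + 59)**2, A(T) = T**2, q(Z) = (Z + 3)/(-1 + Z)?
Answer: 58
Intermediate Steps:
q(Z) = (3 + Z)/(-1 + Z)
t(O, b) = 0
a = 3364 (a = ((3 - 1)/(-1 - 1) + 59)**2 = (2/(-2) + 59)**2 = (-1/2*2 + 59)**2 = (-1 + 59)**2 = 58**2 = 3364)
sqrt(a + t(A(-10), 206)) = sqrt(3364 + 0) = sqrt(3364) = 58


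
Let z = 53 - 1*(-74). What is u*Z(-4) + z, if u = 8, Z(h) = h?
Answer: 95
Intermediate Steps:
z = 127 (z = 53 + 74 = 127)
u*Z(-4) + z = 8*(-4) + 127 = -32 + 127 = 95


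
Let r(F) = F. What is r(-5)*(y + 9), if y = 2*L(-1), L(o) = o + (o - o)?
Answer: -35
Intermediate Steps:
L(o) = o (L(o) = o + 0 = o)
y = -2 (y = 2*(-1) = -2)
r(-5)*(y + 9) = -5*(-2 + 9) = -5*7 = -35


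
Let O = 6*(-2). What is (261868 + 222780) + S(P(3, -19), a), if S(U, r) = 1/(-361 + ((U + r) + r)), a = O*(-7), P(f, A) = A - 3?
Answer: 104199319/215 ≈ 4.8465e+5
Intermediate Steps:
P(f, A) = -3 + A
O = -12
a = 84 (a = -12*(-7) = 84)
S(U, r) = 1/(-361 + U + 2*r) (S(U, r) = 1/(-361 + (U + 2*r)) = 1/(-361 + U + 2*r))
(261868 + 222780) + S(P(3, -19), a) = (261868 + 222780) + 1/(-361 + (-3 - 19) + 2*84) = 484648 + 1/(-361 - 22 + 168) = 484648 + 1/(-215) = 484648 - 1/215 = 104199319/215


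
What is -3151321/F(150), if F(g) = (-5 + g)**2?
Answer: -3151321/21025 ≈ -149.88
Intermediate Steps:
-3151321/F(150) = -3151321/(-5 + 150)**2 = -3151321/(145**2) = -3151321/21025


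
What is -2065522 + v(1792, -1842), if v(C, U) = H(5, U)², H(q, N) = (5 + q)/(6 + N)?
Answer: -1740664961903/842724 ≈ -2.0655e+6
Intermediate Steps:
H(q, N) = (5 + q)/(6 + N)
v(C, U) = 100/(6 + U)² (v(C, U) = ((5 + 5)/(6 + U))² = (10/(6 + U))² = 100/(6 + U)²)
-2065522 + v(1792, -1842) = -2065522 + 100/(6 - 1842)² = -2065522 + 100/(-1836)² = -2065522 + 100*(1/3370896) = -2065522 + 25/842724 = -1740664961903/842724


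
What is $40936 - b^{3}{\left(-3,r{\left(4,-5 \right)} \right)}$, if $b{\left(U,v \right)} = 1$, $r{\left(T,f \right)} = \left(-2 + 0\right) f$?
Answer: $40935$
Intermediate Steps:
$r{\left(T,f \right)} = - 2 f$
$40936 - b^{3}{\left(-3,r{\left(4,-5 \right)} \right)} = 40936 - 1^{3} = 40936 - 1 = 40935$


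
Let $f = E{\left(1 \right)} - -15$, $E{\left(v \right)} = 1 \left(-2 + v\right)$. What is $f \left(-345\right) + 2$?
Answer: $-4828$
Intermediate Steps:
$E{\left(v \right)} = -2 + v$
$f = 14$ ($f = \left(-2 + 1\right) - -15 = -1 + 15 = 14$)
$f \left(-345\right) + 2 = 14 \left(-345\right) + 2 = -4830 + 2 = -4828$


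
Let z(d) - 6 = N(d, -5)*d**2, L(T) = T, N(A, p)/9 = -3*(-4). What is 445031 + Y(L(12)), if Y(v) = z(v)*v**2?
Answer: 2685383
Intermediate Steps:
N(A, p) = 108 (N(A, p) = 9*(-3*(-4)) = 9*12 = 108)
z(d) = 6 + 108*d**2
Y(v) = v**2*(6 + 108*v**2) (Y(v) = (6 + 108*v**2)*v**2 = v**2*(6 + 108*v**2))
445031 + Y(L(12)) = 445031 + 12**2*(6 + 108*12**2) = 445031 + 144*(6 + 108*144) = 445031 + 144*(6 + 15552) = 445031 + 144*15558 = 445031 + 2240352 = 2685383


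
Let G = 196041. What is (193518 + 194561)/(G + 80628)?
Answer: 388079/276669 ≈ 1.4027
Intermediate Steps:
(193518 + 194561)/(G + 80628) = (193518 + 194561)/(196041 + 80628) = 388079/276669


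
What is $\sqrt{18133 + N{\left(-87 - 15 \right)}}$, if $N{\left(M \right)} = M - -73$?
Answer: $2 \sqrt{4526} \approx 134.55$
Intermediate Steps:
$N{\left(M \right)} = 73 + M$ ($N{\left(M \right)} = M + 73 = 73 + M$)
$\sqrt{18133 + N{\left(-87 - 15 \right)}} = \sqrt{18133 + \left(73 - 102\right)} = \sqrt{18133 - 29} = \sqrt{18104} = 2 \sqrt{4526}$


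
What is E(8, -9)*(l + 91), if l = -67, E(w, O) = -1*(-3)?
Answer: 72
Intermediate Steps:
E(w, O) = 3
E(8, -9)*(l + 91) = 3*(-67 + 91) = 3*24 = 72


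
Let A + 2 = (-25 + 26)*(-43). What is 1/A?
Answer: -1/45 ≈ -0.022222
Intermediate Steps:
A = -45 (A = -2 + (-25 + 26)*(-43) = -2 + 1*(-43) = -2 - 43 = -45)
1/A = 1/(-45) = -1/45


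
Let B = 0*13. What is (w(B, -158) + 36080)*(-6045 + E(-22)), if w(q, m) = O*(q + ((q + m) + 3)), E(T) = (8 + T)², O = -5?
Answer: -215564895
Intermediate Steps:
B = 0
w(q, m) = -15 - 10*q - 5*m (w(q, m) = -5*(q + ((q + m) + 3)) = -5*(q + ((m + q) + 3)) = -5*(q + (3 + m + q)) = -5*(3 + m + 2*q) = -15 - 10*q - 5*m)
(w(B, -158) + 36080)*(-6045 + E(-22)) = ((-15 - 10*0 - 5*(-158)) + 36080)*(-6045 + (8 - 22)²) = ((-15 + 0 + 790) + 36080)*(-6045 + (-14)²) = (775 + 36080)*(-6045 + 196) = 36855*(-5849) = -215564895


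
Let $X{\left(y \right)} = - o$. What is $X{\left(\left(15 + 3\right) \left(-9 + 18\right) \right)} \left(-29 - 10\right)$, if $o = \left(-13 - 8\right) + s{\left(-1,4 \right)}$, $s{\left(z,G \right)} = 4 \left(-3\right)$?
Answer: $-1287$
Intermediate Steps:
$s{\left(z,G \right)} = -12$
$o = -33$ ($o = \left(-13 - 8\right) - 12 = -21 - 12 = -33$)
$X{\left(y \right)} = 33$ ($X{\left(y \right)} = \left(-1\right) \left(-33\right) = 33$)
$X{\left(\left(15 + 3\right) \left(-9 + 18\right) \right)} \left(-29 - 10\right) = 33 \left(-29 - 10\right) = 33 \left(-39\right) = -1287$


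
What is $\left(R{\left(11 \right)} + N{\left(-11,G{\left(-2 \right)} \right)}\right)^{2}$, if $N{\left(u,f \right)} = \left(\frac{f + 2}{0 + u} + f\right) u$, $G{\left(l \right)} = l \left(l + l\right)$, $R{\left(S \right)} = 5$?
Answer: $5329$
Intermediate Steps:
$G{\left(l \right)} = 2 l^{2}$ ($G{\left(l \right)} = l 2 l = 2 l^{2}$)
$N{\left(u,f \right)} = u \left(f + \frac{2 + f}{u}\right)$ ($N{\left(u,f \right)} = \left(\frac{2 + f}{u} + f\right) u = \left(f + \frac{2 + f}{u}\right) u = u \left(f + \frac{2 + f}{u}\right)$)
$\left(R{\left(11 \right)} + N{\left(-11,G{\left(-2 \right)} \right)}\right)^{2} = \left(5 + \left(2 + 2 \left(-2\right)^{2} + 2 \left(-2\right)^{2} \left(-11\right)\right)\right)^{2} = \left(5 + \left(2 + 2 \cdot 4 + 2 \cdot 4 \left(-11\right)\right)\right)^{2} = \left(5 + \left(2 + 8 + 8 \left(-11\right)\right)\right)^{2} = \left(5 + \left(2 + 8 - 88\right)\right)^{2} = \left(5 - 78\right)^{2} = \left(-73\right)^{2} = 5329$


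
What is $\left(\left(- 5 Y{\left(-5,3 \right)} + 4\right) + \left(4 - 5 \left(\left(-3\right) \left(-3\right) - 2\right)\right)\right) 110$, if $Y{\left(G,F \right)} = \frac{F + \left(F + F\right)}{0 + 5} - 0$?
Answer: $-3960$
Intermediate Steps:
$Y{\left(G,F \right)} = \frac{3 F}{5}$ ($Y{\left(G,F \right)} = \frac{F + 2 F}{5} + 0 = 3 F \frac{1}{5} + 0 = \frac{3 F}{5} + 0 = \frac{3 F}{5}$)
$\left(\left(- 5 Y{\left(-5,3 \right)} + 4\right) + \left(4 - 5 \left(\left(-3\right) \left(-3\right) - 2\right)\right)\right) 110 = \left(\left(- 5 \cdot \frac{3}{5} \cdot 3 + 4\right) + \left(4 - 5 \left(\left(-3\right) \left(-3\right) - 2\right)\right)\right) 110 = \left(\left(\left(-5\right) \frac{9}{5} + 4\right) + \left(4 - 5 \left(9 - 2\right)\right)\right) 110 = \left(\left(-9 + 4\right) + \left(4 - 35\right)\right) 110 = \left(-5 + \left(4 - 35\right)\right) 110 = \left(-5 - 31\right) 110 = \left(-36\right) 110 = -3960$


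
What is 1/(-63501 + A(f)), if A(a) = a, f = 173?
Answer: -1/63328 ≈ -1.5791e-5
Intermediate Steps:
1/(-63501 + A(f)) = 1/(-63501 + 173) = 1/(-63328) = -1/63328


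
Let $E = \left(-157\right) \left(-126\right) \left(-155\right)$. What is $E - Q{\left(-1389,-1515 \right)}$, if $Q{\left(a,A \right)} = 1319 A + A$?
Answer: $-1066410$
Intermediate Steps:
$Q{\left(a,A \right)} = 1320 A$
$E = -3066210$ ($E = 19782 \left(-155\right) = -3066210$)
$E - Q{\left(-1389,-1515 \right)} = -3066210 - 1320 \left(-1515\right) = -3066210 - -1999800 = -3066210 + 1999800 = -1066410$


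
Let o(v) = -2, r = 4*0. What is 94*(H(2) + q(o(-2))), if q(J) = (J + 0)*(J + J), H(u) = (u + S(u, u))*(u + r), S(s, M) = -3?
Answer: 564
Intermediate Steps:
r = 0
H(u) = u*(-3 + u) (H(u) = (u - 3)*(u + 0) = (-3 + u)*u = u*(-3 + u))
q(J) = 2*J² (q(J) = J*(2*J) = 2*J²)
94*(H(2) + q(o(-2))) = 94*(2*(-3 + 2) + 2*(-2)²) = 94*(2*(-1) + 2*4) = 94*(-2 + 8) = 94*6 = 564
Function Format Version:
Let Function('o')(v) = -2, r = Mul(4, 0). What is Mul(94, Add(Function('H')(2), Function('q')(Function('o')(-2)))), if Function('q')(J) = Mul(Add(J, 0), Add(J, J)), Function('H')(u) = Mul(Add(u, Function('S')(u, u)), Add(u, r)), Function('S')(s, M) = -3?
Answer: 564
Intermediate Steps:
r = 0
Function('H')(u) = Mul(u, Add(-3, u)) (Function('H')(u) = Mul(Add(u, -3), Add(u, 0)) = Mul(Add(-3, u), u) = Mul(u, Add(-3, u)))
Function('q')(J) = Mul(2, Pow(J, 2)) (Function('q')(J) = Mul(J, Mul(2, J)) = Mul(2, Pow(J, 2)))
Mul(94, Add(Function('H')(2), Function('q')(Function('o')(-2)))) = Mul(94, Add(Mul(2, Add(-3, 2)), Mul(2, Pow(-2, 2)))) = Mul(94, Add(Mul(2, -1), Mul(2, 4))) = Mul(94, Add(-2, 8)) = Mul(94, 6) = 564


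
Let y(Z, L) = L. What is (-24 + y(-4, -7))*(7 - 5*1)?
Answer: -62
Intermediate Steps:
(-24 + y(-4, -7))*(7 - 5*1) = (-24 - 7)*(7 - 5*1) = -31*(7 - 5) = -31*2 = -62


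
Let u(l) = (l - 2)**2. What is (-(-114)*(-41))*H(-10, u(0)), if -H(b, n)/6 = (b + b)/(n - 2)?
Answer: -280440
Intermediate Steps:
u(l) = (-2 + l)**2
H(b, n) = -12*b/(-2 + n) (H(b, n) = -6*(b + b)/(n - 2) = -6*2*b/(-2 + n) = -12*b/(-2 + n))
(-(-114)*(-41))*H(-10, u(0)) = (-(-114)*(-41))*(-12*(-10)/(-2 + (-2 + 0)**2)) = (-114*41)*(-12*(-10)/(-2 + (-2)**2)) = -(-56088)*(-10)/(-2 + 4) = -(-56088)*(-10)/2 = -4674*60 = -280440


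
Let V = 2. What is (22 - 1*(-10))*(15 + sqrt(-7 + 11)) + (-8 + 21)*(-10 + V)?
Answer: 440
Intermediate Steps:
(22 - 1*(-10))*(15 + sqrt(-7 + 11)) + (-8 + 21)*(-10 + V) = (22 - 1*(-10))*(15 + sqrt(-7 + 11)) + (-8 + 21)*(-10 + 2) = (22 + 10)*(15 + sqrt(4)) + 13*(-8) = 32*(15 + 2) - 104 = 32*17 - 104 = 544 - 104 = 440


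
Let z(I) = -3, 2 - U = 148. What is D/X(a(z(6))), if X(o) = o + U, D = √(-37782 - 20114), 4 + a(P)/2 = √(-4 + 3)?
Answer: √14474*(1 - 77*I)/5930 ≈ 0.020288 - 1.5622*I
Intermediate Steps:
U = -146 (U = 2 - 1*148 = 2 - 148 = -146)
a(P) = -8 + 2*I (a(P) = -8 + 2*√(-4 + 3) = -8 + 2*√(-1) = -8 + 2*I)
D = 2*I*√14474 (D = √(-57896) = 2*I*√14474 ≈ 240.62*I)
X(o) = -146 + o (X(o) = o - 146 = -146 + o)
D/X(a(z(6))) = (2*I*√14474)/(-146 + (-8 + 2*I)) = (2*I*√14474)/(-154 + 2*I) = (2*I*√14474)*((-154 - 2*I)/23720) = I*√14474*(-154 - 2*I)/11860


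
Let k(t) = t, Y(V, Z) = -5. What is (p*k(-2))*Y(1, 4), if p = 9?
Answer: 90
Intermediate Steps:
(p*k(-2))*Y(1, 4) = (9*(-2))*(-5) = -18*(-5) = 90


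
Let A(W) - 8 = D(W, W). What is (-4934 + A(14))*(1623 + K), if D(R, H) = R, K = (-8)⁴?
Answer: -28091728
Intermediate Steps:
K = 4096
A(W) = 8 + W
(-4934 + A(14))*(1623 + K) = (-4934 + (8 + 14))*(1623 + 4096) = (-4934 + 22)*5719 = -4912*5719 = -28091728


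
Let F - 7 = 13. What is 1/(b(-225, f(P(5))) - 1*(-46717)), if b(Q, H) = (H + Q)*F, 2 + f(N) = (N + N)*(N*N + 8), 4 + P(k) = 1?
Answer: 1/40137 ≈ 2.4915e-5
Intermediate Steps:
F = 20 (F = 7 + 13 = 20)
P(k) = -3 (P(k) = -4 + 1 = -3)
f(N) = -2 + 2*N*(8 + N²) (f(N) = -2 + (N + N)*(N*N + 8) = -2 + (2*N)*(N² + 8) = -2 + (2*N)*(8 + N²) = -2 + 2*N*(8 + N²))
b(Q, H) = 20*H + 20*Q (b(Q, H) = (H + Q)*20 = 20*H + 20*Q)
1/(b(-225, f(P(5))) - 1*(-46717)) = 1/((20*(-2 + 2*(-3)³ + 16*(-3)) + 20*(-225)) - 1*(-46717)) = 1/((20*(-2 + 2*(-27) - 48) - 4500) + 46717) = 1/((20*(-2 - 54 - 48) - 4500) + 46717) = 1/((20*(-104) - 4500) + 46717) = 1/((-2080 - 4500) + 46717) = 1/(-6580 + 46717) = 1/40137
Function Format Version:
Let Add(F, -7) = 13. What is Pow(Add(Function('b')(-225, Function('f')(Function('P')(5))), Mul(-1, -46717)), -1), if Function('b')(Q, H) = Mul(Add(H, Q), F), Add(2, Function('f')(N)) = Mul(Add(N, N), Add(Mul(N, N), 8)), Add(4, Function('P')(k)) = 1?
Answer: Rational(1, 40137) ≈ 2.4915e-5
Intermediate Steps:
F = 20 (F = Add(7, 13) = 20)
Function('P')(k) = -3 (Function('P')(k) = Add(-4, 1) = -3)
Function('f')(N) = Add(-2, Mul(2, N, Add(8, Pow(N, 2)))) (Function('f')(N) = Add(-2, Mul(Add(N, N), Add(Mul(N, N), 8))) = Add(-2, Mul(Mul(2, N), Add(Pow(N, 2), 8))) = Add(-2, Mul(Mul(2, N), Add(8, Pow(N, 2)))) = Add(-2, Mul(2, N, Add(8, Pow(N, 2)))))
Function('b')(Q, H) = Add(Mul(20, H), Mul(20, Q)) (Function('b')(Q, H) = Mul(Add(H, Q), 20) = Add(Mul(20, H), Mul(20, Q)))
Pow(Add(Function('b')(-225, Function('f')(Function('P')(5))), Mul(-1, -46717)), -1) = Pow(Add(Add(Mul(20, Add(-2, Mul(2, Pow(-3, 3)), Mul(16, -3))), Mul(20, -225)), Mul(-1, -46717)), -1) = Pow(Add(Add(Mul(20, Add(-2, Mul(2, -27), -48)), -4500), 46717), -1) = Pow(Add(Add(Mul(20, Add(-2, -54, -48)), -4500), 46717), -1) = Pow(Add(Add(Mul(20, -104), -4500), 46717), -1) = Pow(Add(Add(-2080, -4500), 46717), -1) = Pow(Add(-6580, 46717), -1) = Pow(40137, -1) = Rational(1, 40137)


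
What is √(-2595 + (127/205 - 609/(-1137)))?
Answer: I*√15657778329015/77695 ≈ 50.93*I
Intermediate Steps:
√(-2595 + (127/205 - 609/(-1137))) = √(-2595 + (127*(1/205) - 609*(-1/1137))) = √(-2595 + (127/205 + 203/379)) = √(-2595 + 89748/77695) = √(-201528777/77695) = I*√15657778329015/77695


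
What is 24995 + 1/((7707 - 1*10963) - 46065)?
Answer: 1232778394/49321 ≈ 24995.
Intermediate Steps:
24995 + 1/((7707 - 1*10963) - 46065) = 24995 + 1/((7707 - 10963) - 46065) = 24995 + 1/(-3256 - 46065) = 24995 + 1/(-49321) = 24995 - 1/49321 = 1232778394/49321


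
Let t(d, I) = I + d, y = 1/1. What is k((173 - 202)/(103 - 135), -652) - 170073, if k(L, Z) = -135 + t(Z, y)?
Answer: -170859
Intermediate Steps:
y = 1
k(L, Z) = -134 + Z (k(L, Z) = -135 + (1 + Z) = -134 + Z)
k((173 - 202)/(103 - 135), -652) - 170073 = (-134 - 652) - 170073 = -786 - 170073 = -170859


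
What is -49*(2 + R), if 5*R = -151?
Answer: 6909/5 ≈ 1381.8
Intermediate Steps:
R = -151/5 (R = (1/5)*(-151) = -151/5 ≈ -30.200)
-49*(2 + R) = -49*(2 - 151/5) = -49*(-141/5) = 6909/5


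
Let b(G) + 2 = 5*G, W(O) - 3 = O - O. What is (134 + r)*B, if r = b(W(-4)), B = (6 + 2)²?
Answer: 9408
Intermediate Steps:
W(O) = 3 (W(O) = 3 + (O - O) = 3 + 0 = 3)
b(G) = -2 + 5*G
B = 64 (B = 8² = 64)
r = 13 (r = -2 + 5*3 = -2 + 15 = 13)
(134 + r)*B = (134 + 13)*64 = 147*64 = 9408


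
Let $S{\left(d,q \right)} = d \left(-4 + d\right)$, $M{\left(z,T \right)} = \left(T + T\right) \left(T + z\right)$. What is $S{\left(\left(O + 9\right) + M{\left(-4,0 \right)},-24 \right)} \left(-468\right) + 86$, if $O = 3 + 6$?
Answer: $-117850$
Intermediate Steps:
$M{\left(z,T \right)} = 2 T \left(T + z\right)$
$O = 9$
$S{\left(\left(O + 9\right) + M{\left(-4,0 \right)},-24 \right)} \left(-468\right) + 86 = \left(\left(9 + 9\right) + 2 \cdot 0 \left(0 - 4\right)\right) \left(-4 + \left(\left(9 + 9\right) + 2 \cdot 0 \left(0 - 4\right)\right)\right) \left(-468\right) + 86 = \left(18 + 2 \cdot 0 \left(-4\right)\right) \left(-4 + \left(18 + 2 \cdot 0 \left(-4\right)\right)\right) \left(-468\right) + 86 = \left(18 + 0\right) \left(-4 + \left(18 + 0\right)\right) \left(-468\right) + 86 = 18 \left(-4 + 18\right) \left(-468\right) + 86 = 18 \cdot 14 \left(-468\right) + 86 = 252 \left(-468\right) + 86 = -117936 + 86 = -117850$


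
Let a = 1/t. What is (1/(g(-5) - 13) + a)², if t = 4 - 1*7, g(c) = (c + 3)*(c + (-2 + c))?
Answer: 64/1089 ≈ 0.058770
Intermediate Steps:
g(c) = (-2 + 2*c)*(3 + c) (g(c) = (3 + c)*(-2 + 2*c) = (-2 + 2*c)*(3 + c))
t = -3 (t = 4 - 7 = -3)
a = -⅓ (a = 1/(-3) = -⅓ ≈ -0.33333)
(1/(g(-5) - 13) + a)² = (1/((-6 + 2*(-5)² + 4*(-5)) - 13) - ⅓)² = (1/((-6 + 2*25 - 20) - 13) - ⅓)² = (1/((-6 + 50 - 20) - 13) - ⅓)² = (1/(24 - 13) - ⅓)² = (1/11 - ⅓)² = (-8/33)² = 64/1089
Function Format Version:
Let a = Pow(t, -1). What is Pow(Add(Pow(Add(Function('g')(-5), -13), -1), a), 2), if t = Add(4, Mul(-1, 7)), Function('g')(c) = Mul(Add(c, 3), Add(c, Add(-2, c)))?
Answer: Rational(64, 1089) ≈ 0.058770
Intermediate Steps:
Function('g')(c) = Mul(Add(-2, Mul(2, c)), Add(3, c)) (Function('g')(c) = Mul(Add(3, c), Add(-2, Mul(2, c))) = Mul(Add(-2, Mul(2, c)), Add(3, c)))
t = -3 (t = Add(4, -7) = -3)
a = Rational(-1, 3) (a = Pow(-3, -1) = Rational(-1, 3) ≈ -0.33333)
Pow(Add(Pow(Add(Function('g')(-5), -13), -1), a), 2) = Pow(Add(Pow(Add(Add(-6, Mul(2, Pow(-5, 2)), Mul(4, -5)), -13), -1), Rational(-1, 3)), 2) = Pow(Add(Pow(Add(Add(-6, Mul(2, 25), -20), -13), -1), Rational(-1, 3)), 2) = Pow(Add(Pow(Add(Add(-6, 50, -20), -13), -1), Rational(-1, 3)), 2) = Pow(Add(Pow(Add(24, -13), -1), Rational(-1, 3)), 2) = Pow(Add(Pow(11, -1), Rational(-1, 3)), 2) = Pow(Add(Rational(1, 11), Rational(-1, 3)), 2) = Pow(Rational(-8, 33), 2) = Rational(64, 1089)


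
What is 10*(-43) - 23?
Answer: -453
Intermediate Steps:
10*(-43) - 23 = -430 - 23 = -453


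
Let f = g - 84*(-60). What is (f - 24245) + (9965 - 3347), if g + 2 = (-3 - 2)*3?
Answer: -12604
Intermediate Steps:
g = -17 (g = -2 + (-3 - 2)*3 = -2 - 5*3 = -2 - 15 = -17)
f = 5023 (f = -17 - 84*(-60) = -17 + 5040 = 5023)
(f - 24245) + (9965 - 3347) = (5023 - 24245) + (9965 - 3347) = -19222 + 6618 = -12604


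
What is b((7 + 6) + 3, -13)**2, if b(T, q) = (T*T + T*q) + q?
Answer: 1225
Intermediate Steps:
b(T, q) = q + T**2 + T*q (b(T, q) = (T**2 + T*q) + q = q + T**2 + T*q)
b((7 + 6) + 3, -13)**2 = (-13 + ((7 + 6) + 3)**2 + ((7 + 6) + 3)*(-13))**2 = (-13 + (13 + 3)**2 + (13 + 3)*(-13))**2 = (-13 + 16**2 + 16*(-13))**2 = (-13 + 256 - 208)**2 = 35**2 = 1225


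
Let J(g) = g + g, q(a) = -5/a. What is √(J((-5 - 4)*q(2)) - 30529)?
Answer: 2*I*√7621 ≈ 174.6*I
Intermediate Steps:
J(g) = 2*g
√(J((-5 - 4)*q(2)) - 30529) = √(2*((-5 - 4)*(-5/2)) - 30529) = √(2*(-(-45)/2) - 30529) = √(2*(-9*(-5/2)) - 30529) = √(2*(45/2) - 30529) = √(45 - 30529) = √(-30484) = 2*I*√7621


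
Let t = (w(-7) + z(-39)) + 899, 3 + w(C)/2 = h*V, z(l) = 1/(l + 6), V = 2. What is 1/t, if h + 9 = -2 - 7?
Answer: 33/27092 ≈ 0.0012181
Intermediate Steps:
z(l) = 1/(6 + l)
h = -18 (h = -9 + (-2 - 7) = -9 - 9 = -18)
w(C) = -78 (w(C) = -6 + 2*(-18*2) = -6 + 2*(-36) = -6 - 72 = -78)
t = 27092/33 (t = (-78 + 1/(6 - 39)) + 899 = (-78 + 1/(-33)) + 899 = (-78 - 1/33) + 899 = -2575/33 + 899 = 27092/33 ≈ 820.97)
1/t = 1/(27092/33) = 33/27092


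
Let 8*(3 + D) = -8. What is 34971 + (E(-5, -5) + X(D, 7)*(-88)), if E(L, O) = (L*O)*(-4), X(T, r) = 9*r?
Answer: 29327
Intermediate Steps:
D = -4 (D = -3 + (1/8)*(-8) = -3 - 1 = -4)
E(L, O) = -4*L*O
34971 + (E(-5, -5) + X(D, 7)*(-88)) = 34971 + (-4*(-5)*(-5) + (9*7)*(-88)) = 34971 + (-100 + 63*(-88)) = 34971 + (-100 - 5544) = 34971 - 5644 = 29327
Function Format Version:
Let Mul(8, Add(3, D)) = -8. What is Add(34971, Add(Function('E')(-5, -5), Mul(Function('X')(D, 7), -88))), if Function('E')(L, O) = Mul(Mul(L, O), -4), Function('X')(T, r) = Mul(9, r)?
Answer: 29327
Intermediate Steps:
D = -4 (D = Add(-3, Mul(Rational(1, 8), -8)) = Add(-3, -1) = -4)
Function('E')(L, O) = Mul(-4, L, O)
Add(34971, Add(Function('E')(-5, -5), Mul(Function('X')(D, 7), -88))) = Add(34971, Add(Mul(-4, -5, -5), Mul(Mul(9, 7), -88))) = Add(34971, Add(-100, Mul(63, -88))) = Add(34971, Add(-100, -5544)) = Add(34971, -5644) = 29327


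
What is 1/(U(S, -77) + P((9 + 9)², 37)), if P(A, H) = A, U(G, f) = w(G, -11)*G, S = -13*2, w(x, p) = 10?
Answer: 1/64 ≈ 0.015625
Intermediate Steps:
S = -26
U(G, f) = 10*G
1/(U(S, -77) + P((9 + 9)², 37)) = 1/(10*(-26) + (9 + 9)²) = 1/(-260 + 18²) = 1/(-260 + 324) = 1/64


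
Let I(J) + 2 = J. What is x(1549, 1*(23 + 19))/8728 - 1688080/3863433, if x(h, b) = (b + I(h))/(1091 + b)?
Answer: -16686987022883/38204808972792 ≈ -0.43678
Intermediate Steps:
I(J) = -2 + J
x(h, b) = (-2 + b + h)/(1091 + b) (x(h, b) = (b + (-2 + h))/(1091 + b) = (-2 + b + h)/(1091 + b))
x(1549, 1*(23 + 19))/8728 - 1688080/3863433 = ((-2 + 1*(23 + 19) + 1549)/(1091 + 1*(23 + 19)))/8728 - 1688080/3863433 = ((-2 + 1*42 + 1549)/(1091 + 1*42))*(1/8728) - 1688080*1/3863433 = ((-2 + 42 + 1549)/(1091 + 42))*(1/8728) - 1688080/3863433 = (1589/1133)*(1/8728) - 1688080/3863433 = 1589/9888824 - 1688080/3863433 = -16686987022883/38204808972792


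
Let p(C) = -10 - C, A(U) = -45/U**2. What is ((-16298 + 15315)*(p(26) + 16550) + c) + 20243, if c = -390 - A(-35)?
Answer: -3972285196/245 ≈ -1.6213e+7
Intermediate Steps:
A(U) = -45/U**2
c = -95541/245 (c = -390 - (-45)/(-35)**2 = -390 - (-45)/1225 = -390 - 1*(-9/245) = -390 + 9/245 = -95541/245 ≈ -389.96)
((-16298 + 15315)*(p(26) + 16550) + c) + 20243 = ((-16298 + 15315)*((-10 - 1*26) + 16550) - 95541/245) + 20243 = (-983*((-10 - 26) + 16550) - 95541/245) + 20243 = (-983*(-36 + 16550) - 95541/245) + 20243 = (-983*16514 - 95541/245) + 20243 = (-16233262 - 95541/245) + 20243 = -3977244731/245 + 20243 = -3972285196/245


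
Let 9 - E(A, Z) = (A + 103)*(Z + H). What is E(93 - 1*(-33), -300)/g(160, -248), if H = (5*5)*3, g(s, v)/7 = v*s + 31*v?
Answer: -3681/23684 ≈ -0.15542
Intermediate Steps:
g(s, v) = 217*v + 7*s*v (g(s, v) = 7*(v*s + 31*v) = 7*(s*v + 31*v) = 7*(31*v + s*v) = 217*v + 7*s*v)
H = 75 (H = 25*3 = 75)
E(A, Z) = 9 - (75 + Z)*(103 + A) (E(A, Z) = 9 - (A + 103)*(Z + 75) = 9 - (103 + A)*(75 + Z) = 9 - (75 + Z)*(103 + A))
E(93 - 1*(-33), -300)/g(160, -248) = (-7716 - 103*(-300) - 75*(93 - 1*(-33)) - 1*(93 - 1*(-33))*(-300))/((7*(-248)*(31 + 160))) = (-7716 + 30900 - 75*(93 + 33) - 1*(93 + 33)*(-300))/((7*(-248)*191)) = (-7716 + 30900 - 75*126 - 1*126*(-300))/(-331576) = (-7716 + 30900 - 9450 + 37800)*(-1/331576) = 51534*(-1/331576) = -3681/23684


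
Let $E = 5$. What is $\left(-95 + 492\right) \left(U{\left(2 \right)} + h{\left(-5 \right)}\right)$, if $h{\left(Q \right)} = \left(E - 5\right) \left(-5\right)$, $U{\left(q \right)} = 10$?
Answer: $3970$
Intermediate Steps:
$h{\left(Q \right)} = 0$ ($h{\left(Q \right)} = \left(5 - 5\right) \left(-5\right) = 0 \left(-5\right) = 0$)
$\left(-95 + 492\right) \left(U{\left(2 \right)} + h{\left(-5 \right)}\right) = \left(-95 + 492\right) \left(10 + 0\right) = 397 \cdot 10 = 3970$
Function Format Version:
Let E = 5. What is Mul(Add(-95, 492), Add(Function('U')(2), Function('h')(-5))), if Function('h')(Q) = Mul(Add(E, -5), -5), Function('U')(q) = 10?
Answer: 3970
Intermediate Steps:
Function('h')(Q) = 0 (Function('h')(Q) = Mul(Add(5, -5), -5) = Mul(0, -5) = 0)
Mul(Add(-95, 492), Add(Function('U')(2), Function('h')(-5))) = Mul(Add(-95, 492), Add(10, 0)) = Mul(397, 10) = 3970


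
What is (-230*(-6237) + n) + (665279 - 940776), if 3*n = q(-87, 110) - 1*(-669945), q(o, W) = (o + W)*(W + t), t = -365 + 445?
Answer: 4151354/3 ≈ 1.3838e+6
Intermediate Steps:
t = 80
q(o, W) = (80 + W)*(W + o) (q(o, W) = (o + W)*(W + 80) = (W + o)*(80 + W) = (80 + W)*(W + o))
n = 674315/3 (n = ((110² + 80*110 + 80*(-87) + 110*(-87)) - 1*(-669945))/3 = ((12100 + 8800 - 6960 - 9570) + 669945)/3 = (4370 + 669945)/3 = (⅓)*674315 = 674315/3 ≈ 2.2477e+5)
(-230*(-6237) + n) + (665279 - 940776) = (-230*(-6237) + 674315/3) + (665279 - 940776) = (1434510 + 674315/3) - 275497 = 4977845/3 - 275497 = 4151354/3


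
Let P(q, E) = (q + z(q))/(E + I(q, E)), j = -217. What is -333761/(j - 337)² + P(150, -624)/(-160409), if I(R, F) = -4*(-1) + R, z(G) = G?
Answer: -2516289400223/2313908166268 ≈ -1.0875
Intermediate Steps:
I(R, F) = 4 + R
P(q, E) = 2*q/(4 + E + q) (P(q, E) = (q + q)/(E + (4 + q)) = (2*q)/(4 + E + q) = 2*q/(4 + E + q))
-333761/(j - 337)² + P(150, -624)/(-160409) = -333761/(-217 - 337)² + (2*150/(4 - 624 + 150))/(-160409) = -333761/((-554)²) + (2*150/(-470))*(-1/160409) = -333761/306916 + (2*150*(-1/470))*(-1/160409) = -333761*1/306916 - 30/47*(-1/160409) = -333761/306916 + 30/7539223 = -2516289400223/2313908166268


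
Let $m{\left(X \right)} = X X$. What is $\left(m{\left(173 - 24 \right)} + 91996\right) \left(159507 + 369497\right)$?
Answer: $60410669788$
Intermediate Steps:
$m{\left(X \right)} = X^{2}$
$\left(m{\left(173 - 24 \right)} + 91996\right) \left(159507 + 369497\right) = \left(\left(173 - 24\right)^{2} + 91996\right) \left(159507 + 369497\right) = \left(\left(173 - 24\right)^{2} + 91996\right) 529004 = \left(149^{2} + 91996\right) 529004 = \left(22201 + 91996\right) 529004 = 114197 \cdot 529004 = 60410669788$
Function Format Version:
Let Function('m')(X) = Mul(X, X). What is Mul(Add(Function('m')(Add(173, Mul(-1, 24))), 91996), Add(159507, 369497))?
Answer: 60410669788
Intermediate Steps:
Function('m')(X) = Pow(X, 2)
Mul(Add(Function('m')(Add(173, Mul(-1, 24))), 91996), Add(159507, 369497)) = Mul(Add(Pow(Add(173, Mul(-1, 24)), 2), 91996), Add(159507, 369497)) = Mul(Add(Pow(Add(173, -24), 2), 91996), 529004) = Mul(Add(Pow(149, 2), 91996), 529004) = Mul(Add(22201, 91996), 529004) = Mul(114197, 529004) = 60410669788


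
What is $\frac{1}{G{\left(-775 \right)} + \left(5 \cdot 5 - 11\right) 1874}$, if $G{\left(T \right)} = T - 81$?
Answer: $\frac{1}{25380} \approx 3.9401 \cdot 10^{-5}$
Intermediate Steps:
$G{\left(T \right)} = -81 + T$
$\frac{1}{G{\left(-775 \right)} + \left(5 \cdot 5 - 11\right) 1874} = \frac{1}{\left(-81 - 775\right) + \left(5 \cdot 5 - 11\right) 1874} = \frac{1}{-856 + \left(25 - 11\right) 1874} = \frac{1}{-856 + 14 \cdot 1874} = \frac{1}{-856 + 26236} = \frac{1}{25380}$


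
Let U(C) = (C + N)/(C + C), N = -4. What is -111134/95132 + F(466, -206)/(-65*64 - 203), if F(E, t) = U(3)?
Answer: -363646340/311295687 ≈ -1.1682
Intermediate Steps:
U(C) = (-4 + C)/(2*C) (U(C) = (C - 4)/(C + C) = (-4 + C)/((2*C)) = (-4 + C)*(1/(2*C)) = (-4 + C)/(2*C))
F(E, t) = -1/6 (F(E, t) = (1/2)*(-4 + 3)/3 = (1/2)*(1/3)*(-1) = -1/6)
-111134/95132 + F(466, -206)/(-65*64 - 203) = -111134/95132 - 1/(6*(-65*64 - 203)) = -111134*1/95132 - 1/(6*(-4160 - 203)) = -55567/47566 - 1/6/(-4363) = -55567/47566 - 1/6*(-1/4363) = -55567/47566 + 1/26178 = -363646340/311295687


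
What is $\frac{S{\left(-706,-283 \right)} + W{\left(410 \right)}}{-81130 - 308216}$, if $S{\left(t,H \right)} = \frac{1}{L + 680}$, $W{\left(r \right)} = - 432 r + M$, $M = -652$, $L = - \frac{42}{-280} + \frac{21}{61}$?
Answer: $\frac{73793423248}{161618108619} \approx 0.45659$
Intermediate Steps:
$L = \frac{603}{1220}$ ($L = \left(-42\right) \left(- \frac{1}{280}\right) + 21 \cdot \frac{1}{61} = \frac{3}{20} + \frac{21}{61} = \frac{603}{1220} \approx 0.49426$)
$W{\left(r \right)} = -652 - 432 r$ ($W{\left(r \right)} = - 432 r - 652 = -652 - 432 r$)
$S{\left(t,H \right)} = \frac{1220}{830203}$ ($S{\left(t,H \right)} = \frac{1}{\frac{603}{1220} + 680} = \frac{1}{\frac{830203}{1220}} = \frac{1220}{830203}$)
$\frac{S{\left(-706,-283 \right)} + W{\left(410 \right)}}{-81130 - 308216} = \frac{\frac{1220}{830203} - 177772}{-81130 - 308216} = \frac{\frac{1220}{830203} - 177772}{-389346} = \left(\frac{1220}{830203} - 177772\right) \left(- \frac{1}{389346}\right) = \left(- \frac{147586846496}{830203}\right) \left(- \frac{1}{389346}\right) = \frac{73793423248}{161618108619}$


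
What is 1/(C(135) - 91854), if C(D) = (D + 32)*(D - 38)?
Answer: -1/75655 ≈ -1.3218e-5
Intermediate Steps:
C(D) = (-38 + D)*(32 + D) (C(D) = (32 + D)*(-38 + D) = (-38 + D)*(32 + D))
1/(C(135) - 91854) = 1/((-1216 + 135**2 - 6*135) - 91854) = 1/((-1216 + 18225 - 810) - 91854) = 1/(16199 - 91854) = 1/(-75655) = -1/75655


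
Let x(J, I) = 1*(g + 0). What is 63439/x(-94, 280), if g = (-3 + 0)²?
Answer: 63439/9 ≈ 7048.8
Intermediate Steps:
g = 9 (g = (-3)² = 9)
x(J, I) = 9 (x(J, I) = 1*(9 + 0) = 1*9 = 9)
63439/x(-94, 280) = 63439/9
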